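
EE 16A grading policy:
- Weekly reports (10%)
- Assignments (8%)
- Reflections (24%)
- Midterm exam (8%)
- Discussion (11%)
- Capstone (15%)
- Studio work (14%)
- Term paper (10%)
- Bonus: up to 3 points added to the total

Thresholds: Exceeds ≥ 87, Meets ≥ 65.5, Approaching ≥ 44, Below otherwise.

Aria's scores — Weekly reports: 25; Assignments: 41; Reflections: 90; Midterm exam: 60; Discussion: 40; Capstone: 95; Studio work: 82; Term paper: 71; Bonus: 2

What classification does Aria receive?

Meets

Weighted total:
  Weekly reports 25 × 0.1 = 2.5
  Assignments 41 × 0.08 = 3.28
  Reflections 90 × 0.24 = 21.6
  Midterm exam 60 × 0.08 = 4.8
  Discussion 40 × 0.11 = 4.4
  Capstone 95 × 0.15 = 14.25
  Studio work 82 × 0.14 = 11.48
  Term paper 71 × 0.1 = 7.1
Sum = 69.41
Bonus: 69.41 + 2 = 71.41
71.41 is ≥ 65.5 and < 87 → Meets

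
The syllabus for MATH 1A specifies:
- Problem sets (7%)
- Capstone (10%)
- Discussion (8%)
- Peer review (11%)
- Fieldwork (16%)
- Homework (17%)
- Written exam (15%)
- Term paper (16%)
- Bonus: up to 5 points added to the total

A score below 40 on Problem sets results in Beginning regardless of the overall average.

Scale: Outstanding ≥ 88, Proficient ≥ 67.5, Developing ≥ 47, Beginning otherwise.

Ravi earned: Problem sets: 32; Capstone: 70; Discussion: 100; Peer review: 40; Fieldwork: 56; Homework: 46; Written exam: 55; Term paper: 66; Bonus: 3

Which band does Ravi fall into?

Beginning

Problem sets score 32 < 40: minimum not met.
Weighted total:
  Problem sets 32 × 0.07 = 2.24
  Capstone 70 × 0.1 = 7
  Discussion 100 × 0.08 = 8
  Peer review 40 × 0.11 = 4.4
  Fieldwork 56 × 0.16 = 8.96
  Homework 46 × 0.17 = 7.82
  Written exam 55 × 0.15 = 8.25
  Term paper 66 × 0.16 = 10.56
Sum = 57.23
Bonus: 57.23 + 3 = 60.23
Because the Problem sets minimum was not met, the result is Beginning.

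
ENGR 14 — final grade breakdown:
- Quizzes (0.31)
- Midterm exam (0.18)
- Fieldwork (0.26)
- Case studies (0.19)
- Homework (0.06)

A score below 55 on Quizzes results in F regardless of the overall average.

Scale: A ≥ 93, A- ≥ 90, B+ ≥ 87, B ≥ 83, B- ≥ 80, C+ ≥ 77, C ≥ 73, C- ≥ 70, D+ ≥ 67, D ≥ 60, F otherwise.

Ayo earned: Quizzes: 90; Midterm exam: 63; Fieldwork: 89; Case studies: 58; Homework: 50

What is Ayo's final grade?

Quizzes score 90 ≥ 55: minimum met.
Weighted total:
  Quizzes 90 × 0.31 = 27.9
  Midterm exam 63 × 0.18 = 11.34
  Fieldwork 89 × 0.26 = 23.14
  Case studies 58 × 0.19 = 11.02
  Homework 50 × 0.06 = 3
Sum = 76.4
76.4 is ≥ 73 and < 77 → C

C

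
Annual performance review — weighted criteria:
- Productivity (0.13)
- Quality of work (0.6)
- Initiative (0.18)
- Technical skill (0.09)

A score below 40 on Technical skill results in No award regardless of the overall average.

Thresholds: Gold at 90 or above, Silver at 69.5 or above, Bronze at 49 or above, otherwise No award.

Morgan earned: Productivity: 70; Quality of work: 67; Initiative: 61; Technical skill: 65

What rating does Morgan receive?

Technical skill score 65 ≥ 40: minimum met.
Weighted total:
  Productivity 70 × 0.13 = 9.1
  Quality of work 67 × 0.6 = 40.2
  Initiative 61 × 0.18 = 10.98
  Technical skill 65 × 0.09 = 5.85
Sum = 66.13
66.13 is ≥ 49 and < 69.5 → Bronze

Bronze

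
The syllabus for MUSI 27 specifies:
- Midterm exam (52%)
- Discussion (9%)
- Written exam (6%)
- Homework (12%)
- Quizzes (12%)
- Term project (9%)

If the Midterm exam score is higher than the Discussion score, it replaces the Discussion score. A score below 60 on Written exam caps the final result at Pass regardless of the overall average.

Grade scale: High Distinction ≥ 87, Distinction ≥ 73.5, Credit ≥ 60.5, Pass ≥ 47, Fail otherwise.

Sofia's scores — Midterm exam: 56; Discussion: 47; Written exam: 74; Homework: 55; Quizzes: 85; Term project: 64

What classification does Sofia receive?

Credit

Midterm exam (56) > Discussion (47), so Discussion counts as 56.
Written exam score 74 ≥ 60: minimum met.
Weighted total:
  Midterm exam 56 × 0.52 = 29.12
  Discussion 56 × 0.09 = 5.04
  Written exam 74 × 0.06 = 4.44
  Homework 55 × 0.12 = 6.6
  Quizzes 85 × 0.12 = 10.2
  Term project 64 × 0.09 = 5.76
Sum = 61.16
61.16 is ≥ 60.5 and < 73.5 → Credit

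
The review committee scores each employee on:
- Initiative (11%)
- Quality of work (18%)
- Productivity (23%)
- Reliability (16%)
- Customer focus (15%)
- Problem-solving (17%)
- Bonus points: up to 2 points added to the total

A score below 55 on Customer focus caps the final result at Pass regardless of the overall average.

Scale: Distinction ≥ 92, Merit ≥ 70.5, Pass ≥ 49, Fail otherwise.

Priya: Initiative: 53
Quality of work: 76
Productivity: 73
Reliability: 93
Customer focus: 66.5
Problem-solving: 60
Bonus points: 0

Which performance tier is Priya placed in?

Customer focus score 66.5 ≥ 55: minimum met.
Weighted total:
  Initiative 53 × 0.11 = 5.83
  Quality of work 76 × 0.18 = 13.68
  Productivity 73 × 0.23 = 16.79
  Reliability 93 × 0.16 = 14.88
  Customer focus 66.5 × 0.15 = 9.975
  Problem-solving 60 × 0.17 = 10.2
Sum = 71.355
Bonus points: 71.355 + 0 = 71.355
71.355 is ≥ 70.5 and < 92 → Merit

Merit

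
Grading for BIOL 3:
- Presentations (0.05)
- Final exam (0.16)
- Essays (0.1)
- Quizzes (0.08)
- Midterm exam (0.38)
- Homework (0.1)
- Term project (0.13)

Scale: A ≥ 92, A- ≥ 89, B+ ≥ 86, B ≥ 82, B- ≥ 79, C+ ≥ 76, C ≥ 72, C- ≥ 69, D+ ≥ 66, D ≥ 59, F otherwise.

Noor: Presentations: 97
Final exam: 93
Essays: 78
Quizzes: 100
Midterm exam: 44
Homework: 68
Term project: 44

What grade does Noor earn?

Weighted total:
  Presentations 97 × 0.05 = 4.85
  Final exam 93 × 0.16 = 14.88
  Essays 78 × 0.1 = 7.8
  Quizzes 100 × 0.08 = 8
  Midterm exam 44 × 0.38 = 16.72
  Homework 68 × 0.1 = 6.8
  Term project 44 × 0.13 = 5.72
Sum = 64.77
64.77 is ≥ 59 and < 66 → D

D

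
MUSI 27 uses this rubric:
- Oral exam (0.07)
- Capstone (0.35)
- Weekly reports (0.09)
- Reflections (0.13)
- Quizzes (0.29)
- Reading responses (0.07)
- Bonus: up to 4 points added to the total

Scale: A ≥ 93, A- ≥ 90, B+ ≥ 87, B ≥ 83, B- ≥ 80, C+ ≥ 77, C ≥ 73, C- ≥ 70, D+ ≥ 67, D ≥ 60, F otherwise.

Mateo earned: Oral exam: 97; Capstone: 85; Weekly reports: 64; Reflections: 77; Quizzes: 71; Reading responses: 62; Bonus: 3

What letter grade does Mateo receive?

Weighted total:
  Oral exam 97 × 0.07 = 6.79
  Capstone 85 × 0.35 = 29.75
  Weekly reports 64 × 0.09 = 5.76
  Reflections 77 × 0.13 = 10.01
  Quizzes 71 × 0.29 = 20.59
  Reading responses 62 × 0.07 = 4.34
Sum = 77.24
Bonus: 77.24 + 3 = 80.24
80.24 is ≥ 80 and < 83 → B-

B-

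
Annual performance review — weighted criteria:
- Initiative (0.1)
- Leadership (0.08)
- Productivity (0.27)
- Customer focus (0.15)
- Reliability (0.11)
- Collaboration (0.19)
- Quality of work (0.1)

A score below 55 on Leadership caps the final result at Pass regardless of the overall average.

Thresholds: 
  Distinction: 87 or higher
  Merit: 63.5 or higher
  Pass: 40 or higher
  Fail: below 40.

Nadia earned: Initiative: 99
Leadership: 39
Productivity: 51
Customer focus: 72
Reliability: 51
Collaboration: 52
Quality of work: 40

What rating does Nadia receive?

Leadership score 39 < 55: minimum not met.
Weighted total:
  Initiative 99 × 0.1 = 9.9
  Leadership 39 × 0.08 = 3.12
  Productivity 51 × 0.27 = 13.77
  Customer focus 72 × 0.15 = 10.8
  Reliability 51 × 0.11 = 5.61
  Collaboration 52 × 0.19 = 9.88
  Quality of work 40 × 0.1 = 4
Sum = 57.08
57.08 would be Pass; cap at Pass applies → Pass.

Pass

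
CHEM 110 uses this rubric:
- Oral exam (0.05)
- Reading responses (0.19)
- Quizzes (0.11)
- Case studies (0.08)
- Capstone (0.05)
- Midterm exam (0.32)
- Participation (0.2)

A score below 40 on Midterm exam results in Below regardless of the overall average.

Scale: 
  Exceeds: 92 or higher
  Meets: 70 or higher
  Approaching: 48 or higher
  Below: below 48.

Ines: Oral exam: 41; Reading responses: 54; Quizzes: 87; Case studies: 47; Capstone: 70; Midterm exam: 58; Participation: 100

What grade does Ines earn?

Approaching

Midterm exam score 58 ≥ 40: minimum met.
Weighted total:
  Oral exam 41 × 0.05 = 2.05
  Reading responses 54 × 0.19 = 10.26
  Quizzes 87 × 0.11 = 9.57
  Case studies 47 × 0.08 = 3.76
  Capstone 70 × 0.05 = 3.5
  Midterm exam 58 × 0.32 = 18.56
  Participation 100 × 0.2 = 20
Sum = 67.7
67.7 is ≥ 48 and < 70 → Approaching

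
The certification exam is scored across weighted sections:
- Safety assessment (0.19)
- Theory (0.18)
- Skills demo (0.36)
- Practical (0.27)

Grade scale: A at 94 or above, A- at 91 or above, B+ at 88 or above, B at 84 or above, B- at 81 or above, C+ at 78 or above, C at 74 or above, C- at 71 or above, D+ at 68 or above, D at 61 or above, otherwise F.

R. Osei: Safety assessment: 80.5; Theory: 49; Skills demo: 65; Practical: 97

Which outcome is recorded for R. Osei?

C-

Weighted total:
  Safety assessment 80.5 × 0.19 = 15.295
  Theory 49 × 0.18 = 8.82
  Skills demo 65 × 0.36 = 23.4
  Practical 97 × 0.27 = 26.19
Sum = 73.705
73.705 is ≥ 71 and < 74 → C-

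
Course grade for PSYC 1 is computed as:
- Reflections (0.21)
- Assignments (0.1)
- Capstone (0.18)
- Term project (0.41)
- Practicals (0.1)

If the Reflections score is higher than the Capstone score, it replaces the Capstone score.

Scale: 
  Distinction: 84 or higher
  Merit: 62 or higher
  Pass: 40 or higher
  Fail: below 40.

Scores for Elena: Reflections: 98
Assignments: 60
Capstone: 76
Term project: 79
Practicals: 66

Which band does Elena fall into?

Reflections (98) > Capstone (76), so Capstone counts as 98.
Weighted total:
  Reflections 98 × 0.21 = 20.58
  Assignments 60 × 0.1 = 6
  Capstone 98 × 0.18 = 17.64
  Term project 79 × 0.41 = 32.39
  Practicals 66 × 0.1 = 6.6
Sum = 83.21
83.21 is ≥ 62 and < 84 → Merit

Merit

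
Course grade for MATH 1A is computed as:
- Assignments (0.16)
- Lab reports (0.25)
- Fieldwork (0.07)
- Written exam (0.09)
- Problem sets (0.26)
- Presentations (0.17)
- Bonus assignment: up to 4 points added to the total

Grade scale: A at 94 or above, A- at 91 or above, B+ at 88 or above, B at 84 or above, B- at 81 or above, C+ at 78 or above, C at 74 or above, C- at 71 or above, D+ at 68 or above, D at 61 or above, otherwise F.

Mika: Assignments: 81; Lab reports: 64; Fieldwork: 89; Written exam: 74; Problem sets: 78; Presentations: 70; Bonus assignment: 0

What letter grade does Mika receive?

Weighted total:
  Assignments 81 × 0.16 = 12.96
  Lab reports 64 × 0.25 = 16
  Fieldwork 89 × 0.07 = 6.23
  Written exam 74 × 0.09 = 6.66
  Problem sets 78 × 0.26 = 20.28
  Presentations 70 × 0.17 = 11.9
Sum = 74.03
Bonus assignment: 74.03 + 0 = 74.03
74.03 is ≥ 74 and < 78 → C

C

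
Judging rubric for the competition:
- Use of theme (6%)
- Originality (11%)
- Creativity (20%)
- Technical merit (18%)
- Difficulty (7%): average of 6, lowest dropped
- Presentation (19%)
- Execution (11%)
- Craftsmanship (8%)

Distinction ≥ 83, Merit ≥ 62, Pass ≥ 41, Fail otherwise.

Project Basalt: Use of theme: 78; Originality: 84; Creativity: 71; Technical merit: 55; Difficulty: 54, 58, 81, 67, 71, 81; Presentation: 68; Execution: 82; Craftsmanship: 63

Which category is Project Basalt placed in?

Difficulty: drop 54 → average of remaining 5 = 358/5 = 71.6
Weighted total:
  Use of theme 78 × 0.06 = 4.68
  Originality 84 × 0.11 = 9.24
  Creativity 71 × 0.2 = 14.2
  Technical merit 55 × 0.18 = 9.9
  Difficulty 71.6 × 0.07 = 5.012
  Presentation 68 × 0.19 = 12.92
  Execution 82 × 0.11 = 9.02
  Craftsmanship 63 × 0.08 = 5.04
Sum = 70.012
70.012 is ≥ 62 and < 83 → Merit

Merit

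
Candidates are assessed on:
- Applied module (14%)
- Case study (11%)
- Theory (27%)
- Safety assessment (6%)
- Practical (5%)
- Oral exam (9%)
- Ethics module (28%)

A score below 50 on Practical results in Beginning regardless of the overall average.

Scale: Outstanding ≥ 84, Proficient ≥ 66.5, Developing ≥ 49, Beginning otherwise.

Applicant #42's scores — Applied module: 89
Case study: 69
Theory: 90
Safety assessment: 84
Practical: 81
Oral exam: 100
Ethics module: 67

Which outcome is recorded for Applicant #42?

Practical score 81 ≥ 50: minimum met.
Weighted total:
  Applied module 89 × 0.14 = 12.46
  Case study 69 × 0.11 = 7.59
  Theory 90 × 0.27 = 24.3
  Safety assessment 84 × 0.06 = 5.04
  Practical 81 × 0.05 = 4.05
  Oral exam 100 × 0.09 = 9
  Ethics module 67 × 0.28 = 18.76
Sum = 81.2
81.2 is ≥ 66.5 and < 84 → Proficient

Proficient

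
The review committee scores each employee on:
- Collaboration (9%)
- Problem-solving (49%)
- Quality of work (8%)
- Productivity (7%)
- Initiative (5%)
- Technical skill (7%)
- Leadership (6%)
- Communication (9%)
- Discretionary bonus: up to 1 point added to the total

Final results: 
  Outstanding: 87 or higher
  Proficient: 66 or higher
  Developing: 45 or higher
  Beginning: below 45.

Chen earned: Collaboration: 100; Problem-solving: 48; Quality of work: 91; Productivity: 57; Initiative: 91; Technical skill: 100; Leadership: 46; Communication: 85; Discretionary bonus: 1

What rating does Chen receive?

Proficient

Weighted total:
  Collaboration 100 × 0.09 = 9
  Problem-solving 48 × 0.49 = 23.52
  Quality of work 91 × 0.08 = 7.28
  Productivity 57 × 0.07 = 3.99
  Initiative 91 × 0.05 = 4.55
  Technical skill 100 × 0.07 = 7
  Leadership 46 × 0.06 = 2.76
  Communication 85 × 0.09 = 7.65
Sum = 65.75
Discretionary bonus: 65.75 + 1 = 66.75
66.75 is ≥ 66 and < 87 → Proficient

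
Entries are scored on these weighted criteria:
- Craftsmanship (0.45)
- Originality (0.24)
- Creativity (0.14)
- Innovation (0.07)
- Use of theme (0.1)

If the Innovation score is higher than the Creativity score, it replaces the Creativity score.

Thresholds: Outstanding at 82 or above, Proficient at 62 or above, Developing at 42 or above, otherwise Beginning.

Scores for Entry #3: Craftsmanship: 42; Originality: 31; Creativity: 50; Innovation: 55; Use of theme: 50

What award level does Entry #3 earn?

Innovation (55) > Creativity (50), so Creativity counts as 55.
Weighted total:
  Craftsmanship 42 × 0.45 = 18.9
  Originality 31 × 0.24 = 7.44
  Creativity 55 × 0.14 = 7.7
  Innovation 55 × 0.07 = 3.85
  Use of theme 50 × 0.1 = 5
Sum = 42.89
42.89 is ≥ 42 and < 62 → Developing

Developing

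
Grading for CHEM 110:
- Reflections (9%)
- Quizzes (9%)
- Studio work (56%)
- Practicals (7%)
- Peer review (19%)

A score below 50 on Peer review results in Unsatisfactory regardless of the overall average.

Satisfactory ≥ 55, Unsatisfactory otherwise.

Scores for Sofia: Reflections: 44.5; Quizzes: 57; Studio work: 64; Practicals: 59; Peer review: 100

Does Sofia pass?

Peer review score 100 ≥ 50: minimum met.
Weighted total:
  Reflections 44.5 × 0.09 = 4.005
  Quizzes 57 × 0.09 = 5.13
  Studio work 64 × 0.56 = 35.84
  Practicals 59 × 0.07 = 4.13
  Peer review 100 × 0.19 = 19
Sum = 68.105
68.105 ≥ 55 → Satisfactory

Satisfactory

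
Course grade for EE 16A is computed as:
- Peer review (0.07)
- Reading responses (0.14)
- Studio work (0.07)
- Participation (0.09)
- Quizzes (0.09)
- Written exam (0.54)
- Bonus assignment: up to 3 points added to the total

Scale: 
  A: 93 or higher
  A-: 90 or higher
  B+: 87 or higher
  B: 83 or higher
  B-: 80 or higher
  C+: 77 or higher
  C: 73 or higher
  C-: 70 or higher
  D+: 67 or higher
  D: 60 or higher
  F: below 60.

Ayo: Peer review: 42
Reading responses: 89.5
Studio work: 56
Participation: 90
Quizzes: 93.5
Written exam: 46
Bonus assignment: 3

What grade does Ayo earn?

Weighted total:
  Peer review 42 × 0.07 = 2.94
  Reading responses 89.5 × 0.14 = 12.53
  Studio work 56 × 0.07 = 3.92
  Participation 90 × 0.09 = 8.1
  Quizzes 93.5 × 0.09 = 8.415
  Written exam 46 × 0.54 = 24.84
Sum = 60.745
Bonus assignment: 60.745 + 3 = 63.745
63.745 is ≥ 60 and < 67 → D

D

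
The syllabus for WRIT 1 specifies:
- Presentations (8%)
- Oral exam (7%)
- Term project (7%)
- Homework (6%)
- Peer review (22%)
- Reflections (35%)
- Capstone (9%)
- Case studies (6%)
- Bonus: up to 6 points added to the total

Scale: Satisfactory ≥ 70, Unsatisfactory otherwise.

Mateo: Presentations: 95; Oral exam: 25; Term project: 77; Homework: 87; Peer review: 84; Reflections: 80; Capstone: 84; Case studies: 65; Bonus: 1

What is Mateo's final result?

Weighted total:
  Presentations 95 × 0.08 = 7.6
  Oral exam 25 × 0.07 = 1.75
  Term project 77 × 0.07 = 5.39
  Homework 87 × 0.06 = 5.22
  Peer review 84 × 0.22 = 18.48
  Reflections 80 × 0.35 = 28
  Capstone 84 × 0.09 = 7.56
  Case studies 65 × 0.06 = 3.9
Sum = 77.9
Bonus: 77.9 + 1 = 78.9
78.9 ≥ 70 → Satisfactory

Satisfactory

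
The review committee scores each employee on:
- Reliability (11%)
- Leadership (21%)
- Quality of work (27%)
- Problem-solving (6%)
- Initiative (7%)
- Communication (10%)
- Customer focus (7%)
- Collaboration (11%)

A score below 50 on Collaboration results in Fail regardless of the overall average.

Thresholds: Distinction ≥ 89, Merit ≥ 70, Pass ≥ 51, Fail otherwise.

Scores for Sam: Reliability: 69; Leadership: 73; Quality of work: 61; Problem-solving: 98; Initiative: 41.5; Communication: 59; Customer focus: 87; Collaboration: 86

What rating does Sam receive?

Collaboration score 86 ≥ 50: minimum met.
Weighted total:
  Reliability 69 × 0.11 = 7.59
  Leadership 73 × 0.21 = 15.33
  Quality of work 61 × 0.27 = 16.47
  Problem-solving 98 × 0.06 = 5.88
  Initiative 41.5 × 0.07 = 2.905
  Communication 59 × 0.1 = 5.9
  Customer focus 87 × 0.07 = 6.09
  Collaboration 86 × 0.11 = 9.46
Sum = 69.625
69.625 is ≥ 51 and < 70 → Pass

Pass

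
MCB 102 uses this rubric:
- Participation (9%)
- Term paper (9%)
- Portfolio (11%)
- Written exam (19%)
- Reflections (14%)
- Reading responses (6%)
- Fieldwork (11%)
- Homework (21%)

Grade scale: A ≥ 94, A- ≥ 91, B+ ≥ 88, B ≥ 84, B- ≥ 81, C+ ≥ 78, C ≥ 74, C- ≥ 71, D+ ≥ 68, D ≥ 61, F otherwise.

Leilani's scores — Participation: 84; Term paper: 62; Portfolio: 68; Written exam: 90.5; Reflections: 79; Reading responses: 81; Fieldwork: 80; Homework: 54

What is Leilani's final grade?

Weighted total:
  Participation 84 × 0.09 = 7.56
  Term paper 62 × 0.09 = 5.58
  Portfolio 68 × 0.11 = 7.48
  Written exam 90.5 × 0.19 = 17.195
  Reflections 79 × 0.14 = 11.06
  Reading responses 81 × 0.06 = 4.86
  Fieldwork 80 × 0.11 = 8.8
  Homework 54 × 0.21 = 11.34
Sum = 73.875
73.875 is ≥ 71 and < 74 → C-

C-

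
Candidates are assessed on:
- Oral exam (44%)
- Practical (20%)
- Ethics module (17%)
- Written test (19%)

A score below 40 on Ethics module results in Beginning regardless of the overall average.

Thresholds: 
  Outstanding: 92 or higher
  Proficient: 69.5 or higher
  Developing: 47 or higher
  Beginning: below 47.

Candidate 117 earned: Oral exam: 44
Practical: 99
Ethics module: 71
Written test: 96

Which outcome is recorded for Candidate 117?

Ethics module score 71 ≥ 40: minimum met.
Weighted total:
  Oral exam 44 × 0.44 = 19.36
  Practical 99 × 0.2 = 19.8
  Ethics module 71 × 0.17 = 12.07
  Written test 96 × 0.19 = 18.24
Sum = 69.47
69.47 is ≥ 47 and < 69.5 → Developing

Developing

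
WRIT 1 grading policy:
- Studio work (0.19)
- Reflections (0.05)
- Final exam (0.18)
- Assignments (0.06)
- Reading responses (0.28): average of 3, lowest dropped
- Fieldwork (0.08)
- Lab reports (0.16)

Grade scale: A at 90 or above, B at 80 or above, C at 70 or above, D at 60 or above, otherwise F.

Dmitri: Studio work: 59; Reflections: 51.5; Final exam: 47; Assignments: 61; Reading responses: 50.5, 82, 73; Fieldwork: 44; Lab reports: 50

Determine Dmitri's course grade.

Reading responses: drop 50.5 → average of remaining 2 = 155/2 = 77.5
Weighted total:
  Studio work 59 × 0.19 = 11.21
  Reflections 51.5 × 0.05 = 2.575
  Final exam 47 × 0.18 = 8.46
  Assignments 61 × 0.06 = 3.66
  Reading responses 77.5 × 0.28 = 21.7
  Fieldwork 44 × 0.08 = 3.52
  Lab reports 50 × 0.16 = 8
Sum = 59.125
59.125 < 60 → F

F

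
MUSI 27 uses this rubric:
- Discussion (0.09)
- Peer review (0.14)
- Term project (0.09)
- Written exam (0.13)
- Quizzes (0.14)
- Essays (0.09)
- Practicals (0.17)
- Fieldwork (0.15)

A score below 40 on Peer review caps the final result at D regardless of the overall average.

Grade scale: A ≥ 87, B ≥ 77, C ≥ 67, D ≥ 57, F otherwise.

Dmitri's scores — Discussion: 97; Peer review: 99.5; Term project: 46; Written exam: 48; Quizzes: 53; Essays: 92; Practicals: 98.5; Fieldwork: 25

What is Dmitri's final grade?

Peer review score 99.5 ≥ 40: minimum met.
Weighted total:
  Discussion 97 × 0.09 = 8.73
  Peer review 99.5 × 0.14 = 13.93
  Term project 46 × 0.09 = 4.14
  Written exam 48 × 0.13 = 6.24
  Quizzes 53 × 0.14 = 7.42
  Essays 92 × 0.09 = 8.28
  Practicals 98.5 × 0.17 = 16.745
  Fieldwork 25 × 0.15 = 3.75
Sum = 69.235
69.235 is ≥ 67 and < 77 → C

C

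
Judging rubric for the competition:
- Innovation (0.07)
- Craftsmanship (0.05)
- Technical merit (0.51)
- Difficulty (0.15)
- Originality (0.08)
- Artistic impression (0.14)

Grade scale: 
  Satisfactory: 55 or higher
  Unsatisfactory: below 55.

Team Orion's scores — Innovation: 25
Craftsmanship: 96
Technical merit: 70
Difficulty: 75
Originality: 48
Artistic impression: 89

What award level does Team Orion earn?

Weighted total:
  Innovation 25 × 0.07 = 1.75
  Craftsmanship 96 × 0.05 = 4.8
  Technical merit 70 × 0.51 = 35.7
  Difficulty 75 × 0.15 = 11.25
  Originality 48 × 0.08 = 3.84
  Artistic impression 89 × 0.14 = 12.46
Sum = 69.8
69.8 ≥ 55 → Satisfactory

Satisfactory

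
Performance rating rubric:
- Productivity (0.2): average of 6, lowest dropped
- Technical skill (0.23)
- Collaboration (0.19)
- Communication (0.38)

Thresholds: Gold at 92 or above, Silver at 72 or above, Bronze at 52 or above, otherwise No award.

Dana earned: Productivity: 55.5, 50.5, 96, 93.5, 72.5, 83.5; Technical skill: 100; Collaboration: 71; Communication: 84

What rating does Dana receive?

Silver

Productivity: drop 50.5 → average of remaining 5 = 401/5 = 80.2
Weighted total:
  Productivity 80.2 × 0.2 = 16.04
  Technical skill 100 × 0.23 = 23
  Collaboration 71 × 0.19 = 13.49
  Communication 84 × 0.38 = 31.92
Sum = 84.45
84.45 is ≥ 72 and < 92 → Silver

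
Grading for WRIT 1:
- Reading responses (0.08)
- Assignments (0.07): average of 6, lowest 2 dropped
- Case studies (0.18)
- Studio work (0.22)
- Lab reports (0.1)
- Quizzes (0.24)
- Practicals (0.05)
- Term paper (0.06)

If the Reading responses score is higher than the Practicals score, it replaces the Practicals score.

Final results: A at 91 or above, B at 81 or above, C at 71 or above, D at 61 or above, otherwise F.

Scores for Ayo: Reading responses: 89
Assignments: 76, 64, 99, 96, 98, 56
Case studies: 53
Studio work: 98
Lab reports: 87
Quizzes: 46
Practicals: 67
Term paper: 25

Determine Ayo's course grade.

D

Assignments: drop 56, 64 → average of remaining 4 = 369/4 = 92.25
Reading responses (89) > Practicals (67), so Practicals counts as 89.
Weighted total:
  Reading responses 89 × 0.08 = 7.12
  Assignments 92.25 × 0.07 = 6.4575
  Case studies 53 × 0.18 = 9.54
  Studio work 98 × 0.22 = 21.56
  Lab reports 87 × 0.1 = 8.7
  Quizzes 46 × 0.24 = 11.04
  Practicals 89 × 0.05 = 4.45
  Term paper 25 × 0.06 = 1.5
Sum = 70.3675
70.3675 is ≥ 61 and < 71 → D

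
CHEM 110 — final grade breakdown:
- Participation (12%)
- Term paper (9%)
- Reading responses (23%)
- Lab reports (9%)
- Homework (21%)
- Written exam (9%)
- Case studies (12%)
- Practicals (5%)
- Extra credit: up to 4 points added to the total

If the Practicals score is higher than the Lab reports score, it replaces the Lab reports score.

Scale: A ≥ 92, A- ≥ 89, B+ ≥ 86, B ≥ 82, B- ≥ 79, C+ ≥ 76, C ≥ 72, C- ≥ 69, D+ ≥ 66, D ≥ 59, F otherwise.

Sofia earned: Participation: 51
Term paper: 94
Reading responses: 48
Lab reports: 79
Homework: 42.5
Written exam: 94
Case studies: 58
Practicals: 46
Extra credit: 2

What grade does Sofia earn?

D

Practicals (46) ≤ Lab reports (79), so Lab reports stays at 79.
Weighted total:
  Participation 51 × 0.12 = 6.12
  Term paper 94 × 0.09 = 8.46
  Reading responses 48 × 0.23 = 11.04
  Lab reports 79 × 0.09 = 7.11
  Homework 42.5 × 0.21 = 8.925
  Written exam 94 × 0.09 = 8.46
  Case studies 58 × 0.12 = 6.96
  Practicals 46 × 0.05 = 2.3
Sum = 59.375
Extra credit: 59.375 + 2 = 61.375
61.375 is ≥ 59 and < 66 → D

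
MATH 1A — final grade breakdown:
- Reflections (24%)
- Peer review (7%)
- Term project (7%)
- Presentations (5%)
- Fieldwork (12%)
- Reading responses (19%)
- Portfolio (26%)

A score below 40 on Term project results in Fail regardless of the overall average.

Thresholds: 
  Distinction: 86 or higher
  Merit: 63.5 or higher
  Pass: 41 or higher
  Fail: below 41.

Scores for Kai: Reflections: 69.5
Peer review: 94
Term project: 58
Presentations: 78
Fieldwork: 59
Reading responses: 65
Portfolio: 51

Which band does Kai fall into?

Merit

Term project score 58 ≥ 40: minimum met.
Weighted total:
  Reflections 69.5 × 0.24 = 16.68
  Peer review 94 × 0.07 = 6.58
  Term project 58 × 0.07 = 4.06
  Presentations 78 × 0.05 = 3.9
  Fieldwork 59 × 0.12 = 7.08
  Reading responses 65 × 0.19 = 12.35
  Portfolio 51 × 0.26 = 13.26
Sum = 63.91
63.91 is ≥ 63.5 and < 86 → Merit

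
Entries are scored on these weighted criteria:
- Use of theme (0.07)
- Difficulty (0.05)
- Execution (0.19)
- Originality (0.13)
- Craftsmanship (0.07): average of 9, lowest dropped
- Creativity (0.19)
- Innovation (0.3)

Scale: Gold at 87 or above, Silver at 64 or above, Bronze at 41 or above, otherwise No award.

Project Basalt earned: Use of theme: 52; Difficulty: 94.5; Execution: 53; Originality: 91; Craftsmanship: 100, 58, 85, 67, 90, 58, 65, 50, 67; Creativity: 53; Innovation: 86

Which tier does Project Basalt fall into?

Craftsmanship: drop 50 → average of remaining 8 = 590/8 = 73.75
Weighted total:
  Use of theme 52 × 0.07 = 3.64
  Difficulty 94.5 × 0.05 = 4.725
  Execution 53 × 0.19 = 10.07
  Originality 91 × 0.13 = 11.83
  Craftsmanship 73.75 × 0.07 = 5.1625
  Creativity 53 × 0.19 = 10.07
  Innovation 86 × 0.3 = 25.8
Sum = 71.2975
71.2975 is ≥ 64 and < 87 → Silver

Silver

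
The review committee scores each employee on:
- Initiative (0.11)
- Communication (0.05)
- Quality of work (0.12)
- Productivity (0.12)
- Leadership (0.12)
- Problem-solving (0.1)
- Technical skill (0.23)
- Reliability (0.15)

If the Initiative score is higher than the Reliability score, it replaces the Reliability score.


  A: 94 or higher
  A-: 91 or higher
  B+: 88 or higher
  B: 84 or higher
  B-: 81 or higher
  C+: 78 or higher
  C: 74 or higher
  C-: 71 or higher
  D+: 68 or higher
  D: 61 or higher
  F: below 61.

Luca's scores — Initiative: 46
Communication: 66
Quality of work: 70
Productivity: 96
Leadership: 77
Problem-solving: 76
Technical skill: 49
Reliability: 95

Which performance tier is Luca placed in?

D+

Initiative (46) ≤ Reliability (95), so Reliability stays at 95.
Weighted total:
  Initiative 46 × 0.11 = 5.06
  Communication 66 × 0.05 = 3.3
  Quality of work 70 × 0.12 = 8.4
  Productivity 96 × 0.12 = 11.52
  Leadership 77 × 0.12 = 9.24
  Problem-solving 76 × 0.1 = 7.6
  Technical skill 49 × 0.23 = 11.27
  Reliability 95 × 0.15 = 14.25
Sum = 70.64
70.64 is ≥ 68 and < 71 → D+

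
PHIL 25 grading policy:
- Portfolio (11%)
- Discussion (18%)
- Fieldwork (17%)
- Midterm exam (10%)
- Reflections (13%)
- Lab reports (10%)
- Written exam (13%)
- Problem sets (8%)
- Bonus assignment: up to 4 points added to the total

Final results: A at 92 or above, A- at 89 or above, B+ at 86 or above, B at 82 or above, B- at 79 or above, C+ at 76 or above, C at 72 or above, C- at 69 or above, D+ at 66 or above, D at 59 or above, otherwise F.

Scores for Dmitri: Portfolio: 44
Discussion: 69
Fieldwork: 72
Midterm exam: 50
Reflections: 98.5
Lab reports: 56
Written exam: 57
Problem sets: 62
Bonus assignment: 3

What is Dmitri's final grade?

Weighted total:
  Portfolio 44 × 0.11 = 4.84
  Discussion 69 × 0.18 = 12.42
  Fieldwork 72 × 0.17 = 12.24
  Midterm exam 50 × 0.1 = 5
  Reflections 98.5 × 0.13 = 12.805
  Lab reports 56 × 0.1 = 5.6
  Written exam 57 × 0.13 = 7.41
  Problem sets 62 × 0.08 = 4.96
Sum = 65.275
Bonus assignment: 65.275 + 3 = 68.275
68.275 is ≥ 66 and < 69 → D+

D+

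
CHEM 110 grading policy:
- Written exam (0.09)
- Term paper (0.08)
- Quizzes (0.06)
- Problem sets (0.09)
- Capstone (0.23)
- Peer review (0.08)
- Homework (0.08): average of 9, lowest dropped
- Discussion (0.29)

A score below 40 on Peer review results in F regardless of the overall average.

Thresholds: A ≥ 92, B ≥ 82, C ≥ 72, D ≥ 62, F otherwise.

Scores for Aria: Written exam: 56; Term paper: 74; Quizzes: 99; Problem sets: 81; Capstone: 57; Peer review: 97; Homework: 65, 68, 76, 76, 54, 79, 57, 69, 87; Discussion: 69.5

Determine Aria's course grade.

D

Homework: drop 54 → average of remaining 8 = 577/8 = 72.125
Peer review score 97 ≥ 40: minimum met.
Weighted total:
  Written exam 56 × 0.09 = 5.04
  Term paper 74 × 0.08 = 5.92
  Quizzes 99 × 0.06 = 5.94
  Problem sets 81 × 0.09 = 7.29
  Capstone 57 × 0.23 = 13.11
  Peer review 97 × 0.08 = 7.76
  Homework 72.125 × 0.08 = 5.77
  Discussion 69.5 × 0.29 = 20.155
Sum = 70.985
70.985 is ≥ 62 and < 72 → D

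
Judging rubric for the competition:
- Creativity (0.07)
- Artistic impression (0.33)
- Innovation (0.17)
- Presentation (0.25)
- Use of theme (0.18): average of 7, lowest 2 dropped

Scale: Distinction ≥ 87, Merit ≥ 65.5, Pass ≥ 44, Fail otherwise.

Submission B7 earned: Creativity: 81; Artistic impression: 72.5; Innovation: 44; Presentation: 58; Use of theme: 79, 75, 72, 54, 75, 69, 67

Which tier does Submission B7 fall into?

Use of theme: drop 54, 67 → average of remaining 5 = 370/5 = 74
Weighted total:
  Creativity 81 × 0.07 = 5.67
  Artistic impression 72.5 × 0.33 = 23.925
  Innovation 44 × 0.17 = 7.48
  Presentation 58 × 0.25 = 14.5
  Use of theme 74 × 0.18 = 13.32
Sum = 64.895
64.895 is ≥ 44 and < 65.5 → Pass

Pass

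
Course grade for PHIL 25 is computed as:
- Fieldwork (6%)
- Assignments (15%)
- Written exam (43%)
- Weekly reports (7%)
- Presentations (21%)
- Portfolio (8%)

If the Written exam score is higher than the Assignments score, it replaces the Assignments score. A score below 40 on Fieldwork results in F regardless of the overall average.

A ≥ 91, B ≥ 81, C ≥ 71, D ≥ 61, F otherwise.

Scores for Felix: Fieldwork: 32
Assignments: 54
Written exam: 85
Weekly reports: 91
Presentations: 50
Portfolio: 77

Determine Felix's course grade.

F

Written exam (85) > Assignments (54), so Assignments counts as 85.
Fieldwork score 32 < 40: minimum not met.
Weighted total:
  Fieldwork 32 × 0.06 = 1.92
  Assignments 85 × 0.15 = 12.75
  Written exam 85 × 0.43 = 36.55
  Weekly reports 91 × 0.07 = 6.37
  Presentations 50 × 0.21 = 10.5
  Portfolio 77 × 0.08 = 6.16
Sum = 74.25
Because the Fieldwork minimum was not met, the result is F.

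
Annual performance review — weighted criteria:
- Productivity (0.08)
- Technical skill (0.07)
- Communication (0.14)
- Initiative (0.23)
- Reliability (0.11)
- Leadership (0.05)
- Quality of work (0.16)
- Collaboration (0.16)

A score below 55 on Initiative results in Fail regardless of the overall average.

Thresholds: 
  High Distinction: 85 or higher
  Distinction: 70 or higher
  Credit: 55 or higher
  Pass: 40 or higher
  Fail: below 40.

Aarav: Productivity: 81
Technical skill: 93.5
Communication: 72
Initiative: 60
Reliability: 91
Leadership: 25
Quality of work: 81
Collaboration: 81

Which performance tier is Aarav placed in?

Initiative score 60 ≥ 55: minimum met.
Weighted total:
  Productivity 81 × 0.08 = 6.48
  Technical skill 93.5 × 0.07 = 6.545
  Communication 72 × 0.14 = 10.08
  Initiative 60 × 0.23 = 13.8
  Reliability 91 × 0.11 = 10.01
  Leadership 25 × 0.05 = 1.25
  Quality of work 81 × 0.16 = 12.96
  Collaboration 81 × 0.16 = 12.96
Sum = 74.085
74.085 is ≥ 70 and < 85 → Distinction

Distinction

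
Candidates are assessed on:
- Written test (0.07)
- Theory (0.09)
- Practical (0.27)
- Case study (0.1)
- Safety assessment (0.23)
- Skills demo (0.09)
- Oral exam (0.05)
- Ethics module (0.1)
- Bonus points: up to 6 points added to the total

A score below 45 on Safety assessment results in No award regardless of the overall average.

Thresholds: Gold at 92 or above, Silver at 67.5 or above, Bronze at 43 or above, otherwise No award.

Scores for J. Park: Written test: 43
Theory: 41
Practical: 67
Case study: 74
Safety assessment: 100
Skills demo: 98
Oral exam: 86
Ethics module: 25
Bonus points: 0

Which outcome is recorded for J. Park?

Safety assessment score 100 ≥ 45: minimum met.
Weighted total:
  Written test 43 × 0.07 = 3.01
  Theory 41 × 0.09 = 3.69
  Practical 67 × 0.27 = 18.09
  Case study 74 × 0.1 = 7.4
  Safety assessment 100 × 0.23 = 23
  Skills demo 98 × 0.09 = 8.82
  Oral exam 86 × 0.05 = 4.3
  Ethics module 25 × 0.1 = 2.5
Sum = 70.81
Bonus points: 70.81 + 0 = 70.81
70.81 is ≥ 67.5 and < 92 → Silver

Silver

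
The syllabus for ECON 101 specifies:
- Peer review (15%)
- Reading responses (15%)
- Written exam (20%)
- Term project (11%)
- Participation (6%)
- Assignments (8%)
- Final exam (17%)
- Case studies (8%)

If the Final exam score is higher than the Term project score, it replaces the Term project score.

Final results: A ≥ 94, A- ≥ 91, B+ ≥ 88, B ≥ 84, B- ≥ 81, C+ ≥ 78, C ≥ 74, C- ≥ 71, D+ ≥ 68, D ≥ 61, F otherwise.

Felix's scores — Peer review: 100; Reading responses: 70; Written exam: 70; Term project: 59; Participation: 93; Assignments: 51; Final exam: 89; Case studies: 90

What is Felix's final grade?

Final exam (89) > Term project (59), so Term project counts as 89.
Weighted total:
  Peer review 100 × 0.15 = 15
  Reading responses 70 × 0.15 = 10.5
  Written exam 70 × 0.2 = 14
  Term project 89 × 0.11 = 9.79
  Participation 93 × 0.06 = 5.58
  Assignments 51 × 0.08 = 4.08
  Final exam 89 × 0.17 = 15.13
  Case studies 90 × 0.08 = 7.2
Sum = 81.28
81.28 is ≥ 81 and < 84 → B-

B-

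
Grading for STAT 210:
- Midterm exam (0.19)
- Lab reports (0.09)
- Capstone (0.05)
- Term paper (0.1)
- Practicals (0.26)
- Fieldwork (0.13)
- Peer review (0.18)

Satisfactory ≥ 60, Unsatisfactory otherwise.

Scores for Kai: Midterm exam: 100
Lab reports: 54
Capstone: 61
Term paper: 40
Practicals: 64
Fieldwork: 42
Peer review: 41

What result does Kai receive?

Weighted total:
  Midterm exam 100 × 0.19 = 19
  Lab reports 54 × 0.09 = 4.86
  Capstone 61 × 0.05 = 3.05
  Term paper 40 × 0.1 = 4
  Practicals 64 × 0.26 = 16.64
  Fieldwork 42 × 0.13 = 5.46
  Peer review 41 × 0.18 = 7.38
Sum = 60.39
60.39 ≥ 60 → Satisfactory

Satisfactory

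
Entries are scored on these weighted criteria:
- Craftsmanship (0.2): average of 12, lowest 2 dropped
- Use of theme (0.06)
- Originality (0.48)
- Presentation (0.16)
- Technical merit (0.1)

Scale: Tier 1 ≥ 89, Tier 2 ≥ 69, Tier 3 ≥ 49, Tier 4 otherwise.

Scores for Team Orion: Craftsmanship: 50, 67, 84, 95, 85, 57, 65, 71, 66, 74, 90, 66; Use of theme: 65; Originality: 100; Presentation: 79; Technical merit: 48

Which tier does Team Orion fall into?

Craftsmanship: drop 50, 57 → average of remaining 10 = 763/10 = 76.3
Weighted total:
  Craftsmanship 76.3 × 0.2 = 15.26
  Use of theme 65 × 0.06 = 3.9
  Originality 100 × 0.48 = 48
  Presentation 79 × 0.16 = 12.64
  Technical merit 48 × 0.1 = 4.8
Sum = 84.6
84.6 is ≥ 69 and < 89 → Tier 2

Tier 2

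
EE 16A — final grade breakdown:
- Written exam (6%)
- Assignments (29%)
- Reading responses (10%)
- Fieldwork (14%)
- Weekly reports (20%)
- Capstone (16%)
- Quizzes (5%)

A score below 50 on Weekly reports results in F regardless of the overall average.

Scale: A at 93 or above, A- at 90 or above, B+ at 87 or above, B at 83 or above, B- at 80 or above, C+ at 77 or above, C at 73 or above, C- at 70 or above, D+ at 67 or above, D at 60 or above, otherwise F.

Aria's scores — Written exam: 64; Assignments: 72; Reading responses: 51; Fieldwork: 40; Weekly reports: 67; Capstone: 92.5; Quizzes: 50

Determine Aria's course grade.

D

Weekly reports score 67 ≥ 50: minimum met.
Weighted total:
  Written exam 64 × 0.06 = 3.84
  Assignments 72 × 0.29 = 20.88
  Reading responses 51 × 0.1 = 5.1
  Fieldwork 40 × 0.14 = 5.6
  Weekly reports 67 × 0.2 = 13.4
  Capstone 92.5 × 0.16 = 14.8
  Quizzes 50 × 0.05 = 2.5
Sum = 66.12
66.12 is ≥ 60 and < 67 → D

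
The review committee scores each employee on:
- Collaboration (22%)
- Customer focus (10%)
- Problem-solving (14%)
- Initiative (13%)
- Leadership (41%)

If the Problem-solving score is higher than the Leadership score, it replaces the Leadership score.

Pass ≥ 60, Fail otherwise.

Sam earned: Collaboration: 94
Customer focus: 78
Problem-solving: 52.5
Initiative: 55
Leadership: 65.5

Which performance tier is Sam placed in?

Problem-solving (52.5) ≤ Leadership (65.5), so Leadership stays at 65.5.
Weighted total:
  Collaboration 94 × 0.22 = 20.68
  Customer focus 78 × 0.1 = 7.8
  Problem-solving 52.5 × 0.14 = 7.35
  Initiative 55 × 0.13 = 7.15
  Leadership 65.5 × 0.41 = 26.855
Sum = 69.835
69.835 ≥ 60 → Pass

Pass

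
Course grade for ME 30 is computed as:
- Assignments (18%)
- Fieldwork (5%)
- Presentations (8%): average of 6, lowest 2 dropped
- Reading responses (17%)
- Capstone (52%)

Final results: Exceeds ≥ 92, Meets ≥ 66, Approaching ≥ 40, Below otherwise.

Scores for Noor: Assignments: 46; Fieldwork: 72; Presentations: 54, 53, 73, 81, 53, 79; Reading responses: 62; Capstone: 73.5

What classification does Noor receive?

Presentations: drop 53, 53 → average of remaining 4 = 287/4 = 71.75
Weighted total:
  Assignments 46 × 0.18 = 8.28
  Fieldwork 72 × 0.05 = 3.6
  Presentations 71.75 × 0.08 = 5.74
  Reading responses 62 × 0.17 = 10.54
  Capstone 73.5 × 0.52 = 38.22
Sum = 66.38
66.38 is ≥ 66 and < 92 → Meets

Meets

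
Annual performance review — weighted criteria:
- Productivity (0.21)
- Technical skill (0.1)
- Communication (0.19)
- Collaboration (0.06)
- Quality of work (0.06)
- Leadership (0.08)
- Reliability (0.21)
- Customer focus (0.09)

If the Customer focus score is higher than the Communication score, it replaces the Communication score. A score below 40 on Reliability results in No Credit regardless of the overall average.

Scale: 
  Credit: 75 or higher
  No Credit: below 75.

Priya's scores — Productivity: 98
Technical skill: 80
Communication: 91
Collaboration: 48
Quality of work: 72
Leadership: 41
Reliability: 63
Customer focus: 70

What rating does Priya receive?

Customer focus (70) ≤ Communication (91), so Communication stays at 91.
Reliability score 63 ≥ 40: minimum met.
Weighted total:
  Productivity 98 × 0.21 = 20.58
  Technical skill 80 × 0.1 = 8
  Communication 91 × 0.19 = 17.29
  Collaboration 48 × 0.06 = 2.88
  Quality of work 72 × 0.06 = 4.32
  Leadership 41 × 0.08 = 3.28
  Reliability 63 × 0.21 = 13.23
  Customer focus 70 × 0.09 = 6.3
Sum = 75.88
75.88 ≥ 75 → Credit

Credit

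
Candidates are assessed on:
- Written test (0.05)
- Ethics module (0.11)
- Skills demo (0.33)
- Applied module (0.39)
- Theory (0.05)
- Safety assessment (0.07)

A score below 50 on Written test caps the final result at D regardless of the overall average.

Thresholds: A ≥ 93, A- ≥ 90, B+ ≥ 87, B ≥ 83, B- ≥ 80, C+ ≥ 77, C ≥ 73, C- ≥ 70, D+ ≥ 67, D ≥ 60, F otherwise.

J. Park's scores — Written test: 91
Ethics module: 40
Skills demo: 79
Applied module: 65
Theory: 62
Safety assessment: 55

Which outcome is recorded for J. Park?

D+

Written test score 91 ≥ 50: minimum met.
Weighted total:
  Written test 91 × 0.05 = 4.55
  Ethics module 40 × 0.11 = 4.4
  Skills demo 79 × 0.33 = 26.07
  Applied module 65 × 0.39 = 25.35
  Theory 62 × 0.05 = 3.1
  Safety assessment 55 × 0.07 = 3.85
Sum = 67.32
67.32 is ≥ 67 and < 70 → D+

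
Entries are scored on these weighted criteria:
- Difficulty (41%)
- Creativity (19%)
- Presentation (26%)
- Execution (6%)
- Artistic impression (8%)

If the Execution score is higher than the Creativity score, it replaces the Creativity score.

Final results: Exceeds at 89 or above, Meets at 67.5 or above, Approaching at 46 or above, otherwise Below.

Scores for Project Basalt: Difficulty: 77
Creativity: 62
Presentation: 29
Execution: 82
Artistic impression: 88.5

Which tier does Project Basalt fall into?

Approaching

Execution (82) > Creativity (62), so Creativity counts as 82.
Weighted total:
  Difficulty 77 × 0.41 = 31.57
  Creativity 82 × 0.19 = 15.58
  Presentation 29 × 0.26 = 7.54
  Execution 82 × 0.06 = 4.92
  Artistic impression 88.5 × 0.08 = 7.08
Sum = 66.69
66.69 is ≥ 46 and < 67.5 → Approaching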